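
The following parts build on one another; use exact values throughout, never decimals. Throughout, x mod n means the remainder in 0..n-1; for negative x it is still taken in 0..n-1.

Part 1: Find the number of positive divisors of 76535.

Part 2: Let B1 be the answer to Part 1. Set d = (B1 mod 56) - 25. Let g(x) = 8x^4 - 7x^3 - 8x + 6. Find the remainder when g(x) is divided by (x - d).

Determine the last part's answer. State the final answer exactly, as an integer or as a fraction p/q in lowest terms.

Part 1: 76535 = 5 * 15307; number of divisors = (1+1) * (1+1) = 4; answer 4
Part 2: B1 = 4; d = -21; remainder = value at the root: 8*(-21)^4 - 7*(-21)^3 - 8*(-21)^1 + 6 = (1555848) + (64827) + (168) + (6) = 1620849; answer 1620849

1620849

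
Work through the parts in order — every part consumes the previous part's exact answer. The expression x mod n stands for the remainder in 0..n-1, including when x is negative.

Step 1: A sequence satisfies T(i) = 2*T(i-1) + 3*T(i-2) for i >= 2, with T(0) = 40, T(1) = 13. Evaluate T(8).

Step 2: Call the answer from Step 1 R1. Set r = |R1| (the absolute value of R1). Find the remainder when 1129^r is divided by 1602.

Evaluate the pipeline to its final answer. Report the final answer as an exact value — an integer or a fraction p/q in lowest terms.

Step 1: T(2) = 2*(13) + 3*(40) = 146; iterating: T(2)=146, T(3)=331, T(4)=1100, T(5)=3193, T(6)=9686, T(7)=28951, T(8)=86960; answer 86960
Step 2: R1 = 86960; r = 86960; squarings mod 1602: 1129^1=1129, 1129^2=1051, 1129^4=823, 1129^8=1285, 1129^16=1165, 1129^32=331, 1129^64=625, 1129^128=1339, 1129^256=283, 1129^512=1591, 1129^1024=121, 1129^2048=223, 1129^4096=67, 1129^8192=1285, 1129^16384=1165, 1129^32768=331, 1129^65536=625; 1129^86960 = 1129^16 * 1129^32 * 1129^128 * 1129^256 * 1129^512 * 1129^4096 * 1129^16384 * 1129^65536 = 97 (mod 1602); answer 97

97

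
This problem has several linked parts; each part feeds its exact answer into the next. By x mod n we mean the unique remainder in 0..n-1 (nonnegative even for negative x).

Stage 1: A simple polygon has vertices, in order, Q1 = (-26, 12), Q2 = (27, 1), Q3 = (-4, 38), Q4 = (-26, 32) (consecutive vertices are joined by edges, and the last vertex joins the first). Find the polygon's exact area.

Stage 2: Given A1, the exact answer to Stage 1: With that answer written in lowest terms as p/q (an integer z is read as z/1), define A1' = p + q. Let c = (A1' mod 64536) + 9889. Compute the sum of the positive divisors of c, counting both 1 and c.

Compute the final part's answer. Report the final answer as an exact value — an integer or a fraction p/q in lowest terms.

40320

Stage 1: cross terms: (-26*1 - 27*12)=-350, (27*38 - -4*1)=1030, (-4*32 - -26*38)=860, (-26*12 - -26*32)=520; twice the area = |2060| = 2060; area = 1030; answer 1030
Stage 2: A1 = 1030; threaded value p + q = 1031; c = 10920; 10920 = 2^3 * 3 * 5 * 7 * 13; sigma = (1 + 2 + 4 + 8) * (1 + 3) * (1 + 5) * (1 + 7) * (1 + 13) = 15 * 4 * 6 * 8 * 14 = 40320; answer 40320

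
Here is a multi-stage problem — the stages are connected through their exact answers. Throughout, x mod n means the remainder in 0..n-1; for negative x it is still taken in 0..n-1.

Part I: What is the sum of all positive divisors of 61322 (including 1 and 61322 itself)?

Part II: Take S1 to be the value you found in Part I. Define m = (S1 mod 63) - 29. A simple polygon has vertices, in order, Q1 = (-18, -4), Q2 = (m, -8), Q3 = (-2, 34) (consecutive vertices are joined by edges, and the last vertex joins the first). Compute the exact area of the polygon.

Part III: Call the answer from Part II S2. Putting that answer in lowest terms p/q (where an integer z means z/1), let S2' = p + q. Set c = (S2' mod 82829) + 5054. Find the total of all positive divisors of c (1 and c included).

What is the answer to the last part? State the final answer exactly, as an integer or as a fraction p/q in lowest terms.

10248

Part I: 61322 = 2 * 30661; sigma = (1 + 2) * (1 + 30661) = 3 * 30662 = 91986; answer 91986
Part II: S1 = 91986; m = -23; cross terms: (-18*-8 - -23*-4)=52, (-23*34 - -2*-8)=-798, (-2*-4 - -18*34)=620; twice the area = |-126| = 126; area = 63; answer 63
Part III: S2 = 63; threaded value p + q = 64; c = 5118; 5118 = 2 * 3 * 853; sigma = (1 + 2) * (1 + 3) * (1 + 853) = 3 * 4 * 854 = 10248; answer 10248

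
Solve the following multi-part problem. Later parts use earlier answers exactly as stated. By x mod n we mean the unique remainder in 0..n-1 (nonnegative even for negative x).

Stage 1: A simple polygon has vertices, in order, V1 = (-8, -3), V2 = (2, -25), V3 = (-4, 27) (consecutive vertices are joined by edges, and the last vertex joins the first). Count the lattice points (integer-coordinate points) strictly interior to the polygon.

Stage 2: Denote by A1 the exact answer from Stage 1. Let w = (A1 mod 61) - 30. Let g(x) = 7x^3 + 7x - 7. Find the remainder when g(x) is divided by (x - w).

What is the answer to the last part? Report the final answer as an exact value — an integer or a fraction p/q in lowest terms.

Stage 1: cross terms: (-8*-25 - 2*-3)=206, (2*27 - -4*-25)=-46, (-4*-3 - -8*27)=228; twice the area = |388| = 388; area = 194; boundary points = 2 + 2 + 2 = 6; strictly interior points = area - boundary/2 + 1 = 192; answer 192
Stage 2: A1 = 192; w = -21; remainder = value at the root: 7*(-21)^3 + 7*(-21)^1 - 7 = (-64827) + (-147) + (-7) = -64981; answer -64981

-64981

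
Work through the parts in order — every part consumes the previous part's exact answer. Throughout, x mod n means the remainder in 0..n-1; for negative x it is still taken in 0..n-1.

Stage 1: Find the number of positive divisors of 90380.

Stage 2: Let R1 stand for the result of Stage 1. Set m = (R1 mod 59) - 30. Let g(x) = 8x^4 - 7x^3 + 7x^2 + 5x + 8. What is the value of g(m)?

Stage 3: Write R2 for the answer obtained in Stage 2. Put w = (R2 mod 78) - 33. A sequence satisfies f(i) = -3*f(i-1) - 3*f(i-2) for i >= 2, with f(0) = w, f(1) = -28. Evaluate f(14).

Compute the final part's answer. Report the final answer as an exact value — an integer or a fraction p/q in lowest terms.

102789

Stage 1: 90380 = 2^2 * 5 * 4519; number of divisors = (2+1) * (1+1) * (1+1) = 12; answer 12
Stage 2: R1 = 12; m = -18; 8*(-18)^4 - 7*(-18)^3 + 7*(-18)^2 + 5*(-18)^1 + 8 = (839808) + (40824) + (2268) + (-90) + (8) = 882818; answer 882818
Stage 3: R2 = 882818; w = -19; f(2) = -3*(-28) - 3*(-19) = 141; iterating: f(2)=141, f(3)=-339, f(4)=594, f(5)=-765, f(6)=513, f(7)=756, f(8)=-3807, f(9)=9153, f(10)=-16038, f(11)=20655, f(12)=-13851, f(13)=-20412, f(14)=102789; answer 102789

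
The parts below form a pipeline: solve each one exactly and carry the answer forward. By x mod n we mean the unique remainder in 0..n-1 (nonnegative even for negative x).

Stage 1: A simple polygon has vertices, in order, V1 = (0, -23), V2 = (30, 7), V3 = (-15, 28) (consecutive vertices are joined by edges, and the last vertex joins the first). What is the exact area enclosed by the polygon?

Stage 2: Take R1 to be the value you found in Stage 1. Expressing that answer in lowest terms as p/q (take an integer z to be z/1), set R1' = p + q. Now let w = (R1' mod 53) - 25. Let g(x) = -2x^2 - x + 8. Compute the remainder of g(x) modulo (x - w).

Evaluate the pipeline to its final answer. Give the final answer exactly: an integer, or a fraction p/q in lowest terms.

-292

Stage 1: cross terms: (0*7 - 30*-23)=690, (30*28 - -15*7)=945, (-15*-23 - 0*28)=345; twice the area = |1980| = 1980; area = 990; answer 990
Stage 2: R1 = 990; threaded value p + q = 991; w = 12; remainder = value at the root: -2*(12)^2 - 1*(12)^1 + 8 = (-288) + (-12) + (8) = -292; answer -292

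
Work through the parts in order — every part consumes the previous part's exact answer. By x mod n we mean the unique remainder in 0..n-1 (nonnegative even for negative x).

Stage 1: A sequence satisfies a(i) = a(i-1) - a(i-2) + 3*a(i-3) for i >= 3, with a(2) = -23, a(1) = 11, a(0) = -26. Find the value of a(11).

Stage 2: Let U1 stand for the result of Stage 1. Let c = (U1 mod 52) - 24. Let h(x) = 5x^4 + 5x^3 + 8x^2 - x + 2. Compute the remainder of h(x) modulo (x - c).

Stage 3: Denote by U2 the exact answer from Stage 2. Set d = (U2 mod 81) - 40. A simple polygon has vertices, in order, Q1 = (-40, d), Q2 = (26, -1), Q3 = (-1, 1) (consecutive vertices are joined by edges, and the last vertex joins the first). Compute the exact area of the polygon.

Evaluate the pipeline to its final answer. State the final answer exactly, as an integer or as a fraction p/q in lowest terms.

489/2

Stage 1: a(3) = 1*(-23) - 1*(11) + 3*(-26) = -112; iterating: a(3)=-112, a(4)=-56, a(5)=-13, a(6)=-293, a(7)=-448, a(8)=-194, a(9)=-625, a(10)=-1775, a(11)=-1732; answer -1732
Stage 2: U1 = -1732; c = 12; remainder = value at the root: 5*(12)^4 + 5*(12)^3 + 8*(12)^2 - 1*(12)^1 + 2 = (103680) + (8640) + (1152) + (-12) + (2) = 113462; answer 113462
Stage 3: U2 = 113462; d = 22; cross terms: (-40*-1 - 26*22)=-532, (26*1 - -1*-1)=25, (-1*22 - -40*1)=18; twice the area = |-489| = 489; area = 489/2; answer 489/2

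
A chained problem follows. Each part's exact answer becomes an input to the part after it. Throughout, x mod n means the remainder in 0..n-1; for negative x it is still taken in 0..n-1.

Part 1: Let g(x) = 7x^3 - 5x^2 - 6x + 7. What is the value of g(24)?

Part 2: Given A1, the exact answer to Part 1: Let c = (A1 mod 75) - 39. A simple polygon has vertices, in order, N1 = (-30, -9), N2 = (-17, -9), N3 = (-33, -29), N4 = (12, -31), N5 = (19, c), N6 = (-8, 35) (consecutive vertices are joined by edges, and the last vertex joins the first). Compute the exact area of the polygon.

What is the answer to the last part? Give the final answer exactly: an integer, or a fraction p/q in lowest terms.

1650

Part 1: 7*(24)^3 - 5*(24)^2 - 6*(24)^1 + 7 = (96768) + (-2880) + (-144) + (7) = 93751; answer 93751
Part 2: A1 = 93751; c = -38; cross terms: (-30*-9 - -17*-9)=117, (-17*-29 - -33*-9)=196, (-33*-31 - 12*-29)=1371, (12*-38 - 19*-31)=133, (19*35 - -8*-38)=361, (-8*-9 - -30*35)=1122; twice the area = |3300| = 3300; area = 1650; answer 1650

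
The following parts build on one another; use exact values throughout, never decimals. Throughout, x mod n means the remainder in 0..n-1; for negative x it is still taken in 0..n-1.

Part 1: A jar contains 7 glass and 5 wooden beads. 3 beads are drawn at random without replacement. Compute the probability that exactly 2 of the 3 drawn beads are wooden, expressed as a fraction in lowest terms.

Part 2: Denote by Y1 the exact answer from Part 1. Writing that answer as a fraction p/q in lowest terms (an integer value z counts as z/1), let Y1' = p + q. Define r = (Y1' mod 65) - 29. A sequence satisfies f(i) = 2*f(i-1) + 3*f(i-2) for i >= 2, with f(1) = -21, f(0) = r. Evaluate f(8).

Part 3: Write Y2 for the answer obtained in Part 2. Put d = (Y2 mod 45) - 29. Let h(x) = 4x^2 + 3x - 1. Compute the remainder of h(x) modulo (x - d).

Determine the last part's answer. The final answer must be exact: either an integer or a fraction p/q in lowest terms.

6

Part 1: total draws C(12,3) = 220; favorable C(5,2)*C(7,1) = 70; P = 7/22; answer 7/22
Part 2: Y1 = 7/22; threaded value p + q = 29; r = 0; f(2) = 2*(-21) + 3*(0) = -42; iterating: f(2)=-42, f(3)=-147, f(4)=-420, f(5)=-1281, f(6)=-3822, f(7)=-11487, f(8)=-34440; answer -34440
Part 3: Y2 = -34440; d = 1; remainder = value at the root: 4*(1)^2 + 3*(1)^1 - 1 = (4) + (3) + (-1) = 6; answer 6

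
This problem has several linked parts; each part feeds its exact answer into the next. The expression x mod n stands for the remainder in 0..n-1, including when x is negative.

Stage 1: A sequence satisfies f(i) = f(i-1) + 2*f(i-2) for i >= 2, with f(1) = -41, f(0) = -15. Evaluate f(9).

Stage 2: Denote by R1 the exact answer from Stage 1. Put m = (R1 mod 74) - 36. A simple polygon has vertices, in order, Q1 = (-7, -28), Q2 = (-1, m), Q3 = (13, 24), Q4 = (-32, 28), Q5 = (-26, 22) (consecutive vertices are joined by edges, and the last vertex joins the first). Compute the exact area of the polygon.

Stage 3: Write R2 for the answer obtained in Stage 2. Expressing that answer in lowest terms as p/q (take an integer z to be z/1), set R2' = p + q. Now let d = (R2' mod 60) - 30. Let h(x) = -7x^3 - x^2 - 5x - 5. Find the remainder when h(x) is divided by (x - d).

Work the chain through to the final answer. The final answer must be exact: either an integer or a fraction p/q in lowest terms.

Stage 1: f(2) = 1*(-41) + 2*(-15) = -71; iterating: f(2)=-71, f(3)=-153, f(4)=-295, f(5)=-601, f(6)=-1191, f(7)=-2393, f(8)=-4775, f(9)=-9561; answer -9561
Stage 2: R1 = -9561; m = 23; cross terms: (-7*23 - -1*-28)=-189, (-1*24 - 13*23)=-323, (13*28 - -32*24)=1132, (-32*22 - -26*28)=24, (-26*-28 - -7*22)=882; twice the area = |1526| = 1526; area = 763; answer 763
Stage 3: R2 = 763; threaded value p + q = 764; d = 14; remainder = value at the root: -7*(14)^3 - 1*(14)^2 - 5*(14)^1 - 5 = (-19208) + (-196) + (-70) + (-5) = -19479; answer -19479

-19479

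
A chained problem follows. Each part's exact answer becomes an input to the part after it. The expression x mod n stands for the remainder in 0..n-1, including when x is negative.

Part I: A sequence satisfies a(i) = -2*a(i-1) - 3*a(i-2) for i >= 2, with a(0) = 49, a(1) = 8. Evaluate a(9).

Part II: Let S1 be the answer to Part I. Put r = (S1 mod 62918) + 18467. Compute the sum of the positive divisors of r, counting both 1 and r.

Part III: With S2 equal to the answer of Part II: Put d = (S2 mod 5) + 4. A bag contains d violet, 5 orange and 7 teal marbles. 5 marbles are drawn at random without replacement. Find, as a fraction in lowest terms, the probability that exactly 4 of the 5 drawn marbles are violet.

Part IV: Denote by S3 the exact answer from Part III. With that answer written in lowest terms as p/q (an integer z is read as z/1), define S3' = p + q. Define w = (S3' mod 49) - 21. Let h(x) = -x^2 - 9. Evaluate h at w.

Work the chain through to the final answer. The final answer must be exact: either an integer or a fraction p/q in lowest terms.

Part I: a(2) = -2*(8) - 3*(49) = -163; iterating: a(2)=-163, a(3)=302, a(4)=-115, a(5)=-676, a(6)=1697, a(7)=-1366, a(8)=-2359, a(9)=8816; answer 8816
Part II: S1 = 8816; r = 27283; 27283 is prime, so its only divisors are 1 and 27283; sigma = 1 + 27283 = 27284; answer 27284
Part III: S2 = 27284; d = 8; total draws C(20,5) = 15504; favorable C(8,4)*C(12,1) = 840; P = 35/646; answer 35/646
Part IV: S3 = 35/646; threaded value p + q = 681; w = 23; -1*(23)^2 - 9 = (-529) + (-9) = -538; answer -538

-538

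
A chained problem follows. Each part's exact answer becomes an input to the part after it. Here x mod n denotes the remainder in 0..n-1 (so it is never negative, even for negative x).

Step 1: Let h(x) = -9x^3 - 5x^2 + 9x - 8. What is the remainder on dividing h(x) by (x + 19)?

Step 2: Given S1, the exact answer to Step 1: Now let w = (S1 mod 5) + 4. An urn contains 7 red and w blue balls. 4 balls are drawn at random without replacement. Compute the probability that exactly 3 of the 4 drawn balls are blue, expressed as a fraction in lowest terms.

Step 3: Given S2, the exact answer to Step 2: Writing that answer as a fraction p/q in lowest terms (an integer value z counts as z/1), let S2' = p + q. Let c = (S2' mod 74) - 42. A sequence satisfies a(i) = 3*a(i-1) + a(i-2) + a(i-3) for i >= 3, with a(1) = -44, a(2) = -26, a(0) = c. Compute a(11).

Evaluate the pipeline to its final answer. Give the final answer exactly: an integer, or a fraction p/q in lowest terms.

-2469457

Step 1: remainder = value at the root: -9*(-19)^3 - 5*(-19)^2 + 9*(-19)^1 - 8 = (61731) + (-1805) + (-171) + (-8) = 59747; answer 59747
Step 2: S1 = 59747; w = 6; total draws C(13,4) = 715; favorable C(6,3)*C(7,1) = 140; P = 28/143; answer 28/143
Step 3: S2 = 28/143; threaded value p + q = 171; c = -19; a(3) = 3*(-26) + 1*(-44) + 1*(-19) = -141; iterating: a(3)=-141, a(4)=-493, a(5)=-1646, a(6)=-5572, a(7)=-18855, a(8)=-63783, a(9)=-215776, a(10)=-729966, a(11)=-2469457; answer -2469457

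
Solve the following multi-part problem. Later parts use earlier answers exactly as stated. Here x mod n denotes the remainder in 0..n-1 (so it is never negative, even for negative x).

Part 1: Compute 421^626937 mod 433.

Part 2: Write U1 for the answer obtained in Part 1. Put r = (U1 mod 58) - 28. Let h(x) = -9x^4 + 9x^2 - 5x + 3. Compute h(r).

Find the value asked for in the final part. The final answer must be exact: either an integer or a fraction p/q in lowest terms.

-21200

Part 1: squarings mod 433: 421^1=421, 421^2=144, 421^4=385, 421^8=139, 421^16=269, 421^32=50, 421^64=335, 421^128=78, 421^256=22, 421^512=51, 421^1024=3, 421^2048=9, 421^4096=81, 421^8192=66, 421^16384=26, 421^32768=243, 421^65536=161, 421^131072=374, 421^262144=17, 421^524288=289; 421^626937 = 421^1 * 421^8 * 421^16 * 421^32 * 421^64 * 421^128 * 421^4096 * 421^32768 * 421^65536 * 421^524288 = 325 (mod 433); answer 325
Part 2: U1 = 325; r = 7; -9*(7)^4 + 9*(7)^2 - 5*(7)^1 + 3 = (-21609) + (441) + (-35) + (3) = -21200; answer -21200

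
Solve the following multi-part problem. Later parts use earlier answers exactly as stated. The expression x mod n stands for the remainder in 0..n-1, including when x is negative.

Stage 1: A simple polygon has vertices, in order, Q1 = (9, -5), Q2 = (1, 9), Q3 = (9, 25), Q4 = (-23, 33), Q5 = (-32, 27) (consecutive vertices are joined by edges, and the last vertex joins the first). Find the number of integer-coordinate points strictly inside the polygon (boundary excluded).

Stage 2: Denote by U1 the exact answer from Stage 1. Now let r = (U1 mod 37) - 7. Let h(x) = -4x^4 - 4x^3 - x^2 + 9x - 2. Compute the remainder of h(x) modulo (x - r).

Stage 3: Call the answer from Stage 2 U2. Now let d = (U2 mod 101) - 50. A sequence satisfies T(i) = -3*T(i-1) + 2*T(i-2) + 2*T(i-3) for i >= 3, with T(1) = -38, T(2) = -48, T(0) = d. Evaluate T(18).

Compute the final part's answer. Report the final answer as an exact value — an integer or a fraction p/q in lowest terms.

Stage 1: cross terms: (9*9 - 1*-5)=86, (1*25 - 9*9)=-56, (9*33 - -23*25)=872, (-23*27 - -32*33)=435, (-32*-5 - 9*27)=-83; twice the area = |1254| = 1254; area = 627; boundary points = 2 + 8 + 8 + 3 + 1 = 22; strictly interior points = area - boundary/2 + 1 = 617; answer 617
Stage 2: U1 = 617; r = 18; remainder = value at the root: -4*(18)^4 - 4*(18)^3 - 1*(18)^2 + 9*(18)^1 - 2 = (-419904) + (-23328) + (-324) + (162) + (-2) = -443396; answer -443396
Stage 3: U2 = -443396; d = 45; T(3) = -3*(-48) + 2*(-38) + 2*(45) = 158; iterating: T(3)=158, T(4)=-646, T(5)=2158, T(6)=-7450, T(7)=25374, T(8)=-86706, T(9)=295966, T(10)=-1010562, T(11)=3450206, T(12)=-11779810, T(13)=40218718, T(14)=-137315362, T(15)=468823902, T(16)=-1600664994, T(17)=5465012062, T(18)=-18658718370; answer -18658718370

-18658718370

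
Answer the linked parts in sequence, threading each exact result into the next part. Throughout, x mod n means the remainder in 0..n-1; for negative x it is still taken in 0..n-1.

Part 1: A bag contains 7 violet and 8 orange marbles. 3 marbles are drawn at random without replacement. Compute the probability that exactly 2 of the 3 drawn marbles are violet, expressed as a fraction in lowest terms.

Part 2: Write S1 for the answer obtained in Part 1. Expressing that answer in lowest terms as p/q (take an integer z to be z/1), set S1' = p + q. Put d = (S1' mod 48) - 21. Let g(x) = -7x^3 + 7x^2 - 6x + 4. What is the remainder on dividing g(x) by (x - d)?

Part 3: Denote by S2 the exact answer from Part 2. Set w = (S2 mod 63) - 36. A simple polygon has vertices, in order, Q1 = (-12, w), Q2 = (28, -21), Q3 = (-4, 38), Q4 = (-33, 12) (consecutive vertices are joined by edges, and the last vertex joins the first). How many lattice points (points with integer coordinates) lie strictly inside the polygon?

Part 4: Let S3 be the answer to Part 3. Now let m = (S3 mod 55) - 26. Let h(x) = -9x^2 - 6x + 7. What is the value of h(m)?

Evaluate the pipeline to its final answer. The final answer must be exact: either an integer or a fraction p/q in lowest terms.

Part 1: total draws C(15,3) = 455; favorable C(7,2)*C(8,1) = 168; P = 24/65; answer 24/65
Part 2: S1 = 24/65; threaded value p + q = 89; d = 20; remainder = value at the root: -7*(20)^3 + 7*(20)^2 - 6*(20)^1 + 4 = (-56000) + (2800) + (-120) + (4) = -53316; answer -53316
Part 3: S2 = -53316; w = 9; cross terms: (-12*-21 - 28*9)=0, (28*38 - -4*-21)=980, (-4*12 - -33*38)=1206, (-33*9 - -12*12)=-153; twice the area = |2033| = 2033; area = 2033/2; boundary points = 10 + 1 + 1 + 3 = 15; strictly interior points = area - boundary/2 + 1 = 1010; answer 1010
Part 4: S3 = 1010; m = -6; -9*(-6)^2 - 6*(-6)^1 + 7 = (-324) + (36) + (7) = -281; answer -281

-281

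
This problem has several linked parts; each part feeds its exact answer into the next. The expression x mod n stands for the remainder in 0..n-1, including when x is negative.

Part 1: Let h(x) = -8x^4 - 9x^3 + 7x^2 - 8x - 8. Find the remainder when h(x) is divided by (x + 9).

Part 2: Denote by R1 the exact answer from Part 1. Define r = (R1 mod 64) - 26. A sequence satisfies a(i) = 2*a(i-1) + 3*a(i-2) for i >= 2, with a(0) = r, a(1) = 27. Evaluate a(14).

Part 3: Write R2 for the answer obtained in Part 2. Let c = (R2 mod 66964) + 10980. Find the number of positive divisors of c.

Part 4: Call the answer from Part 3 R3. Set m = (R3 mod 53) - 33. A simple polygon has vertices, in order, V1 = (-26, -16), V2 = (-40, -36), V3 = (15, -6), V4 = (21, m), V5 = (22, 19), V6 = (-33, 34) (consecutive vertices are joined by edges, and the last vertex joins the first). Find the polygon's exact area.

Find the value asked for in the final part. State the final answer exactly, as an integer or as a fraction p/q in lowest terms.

4451/2

Part 1: remainder = value at the root: -8*(-9)^4 - 9*(-9)^3 + 7*(-9)^2 - 8*(-9)^1 - 8 = (-52488) + (6561) + (567) + (72) + (-8) = -45296; answer -45296
Part 2: R1 = -45296; r = -10; a(2) = 2*(27) + 3*(-10) = 24; iterating: a(2)=24, a(3)=129, a(4)=330, a(5)=1047, a(6)=3084, a(7)=9309, a(8)=27870, a(9)=83667, a(10)=250944, a(11)=752889, a(12)=2258610, a(13)=6775887, a(14)=20327604; answer 20327604
Part 3: R2 = 20327604; c = 48492; 48492 = 2^2 * 3^3 * 449; number of divisors = (2+1) * (3+1) * (1+1) = 24; answer 24
Part 4: R3 = 24; m = -9; cross terms: (-26*-36 - -40*-16)=296, (-40*-6 - 15*-36)=780, (15*-9 - 21*-6)=-9, (21*19 - 22*-9)=597, (22*34 - -33*19)=1375, (-33*-16 - -26*34)=1412; twice the area = |4451| = 4451; area = 4451/2; answer 4451/2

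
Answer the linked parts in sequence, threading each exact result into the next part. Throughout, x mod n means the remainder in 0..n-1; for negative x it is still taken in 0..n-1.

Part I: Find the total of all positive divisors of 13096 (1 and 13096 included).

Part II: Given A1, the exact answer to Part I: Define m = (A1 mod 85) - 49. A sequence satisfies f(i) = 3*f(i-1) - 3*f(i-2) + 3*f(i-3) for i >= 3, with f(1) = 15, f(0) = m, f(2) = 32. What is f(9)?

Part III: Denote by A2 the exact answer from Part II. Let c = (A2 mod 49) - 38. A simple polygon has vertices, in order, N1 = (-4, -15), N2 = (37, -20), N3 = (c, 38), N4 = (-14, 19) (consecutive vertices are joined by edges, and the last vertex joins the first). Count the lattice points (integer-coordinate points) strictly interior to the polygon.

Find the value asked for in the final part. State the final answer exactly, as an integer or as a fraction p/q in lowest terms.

Part I: 13096 = 2^3 * 1637; sigma = (1 + 2 + 4 + 8) * (1 + 1637) = 15 * 1638 = 24570; answer 24570
Part II: A1 = 24570; m = -44; f(3) = 3*(32) - 3*(15) + 3*(-44) = -81; iterating: f(3)=-81, f(4)=-294, f(5)=-543, f(6)=-990, f(7)=-2223, f(8)=-5328, f(9)=-12285; answer -12285
Part III: A2 = -12285; c = -24; cross terms: (-4*-20 - 37*-15)=635, (37*38 - -24*-20)=926, (-24*19 - -14*38)=76, (-14*-15 - -4*19)=286; twice the area = |1923| = 1923; area = 1923/2; boundary points = 1 + 1 + 1 + 2 = 5; strictly interior points = area - boundary/2 + 1 = 960; answer 960

960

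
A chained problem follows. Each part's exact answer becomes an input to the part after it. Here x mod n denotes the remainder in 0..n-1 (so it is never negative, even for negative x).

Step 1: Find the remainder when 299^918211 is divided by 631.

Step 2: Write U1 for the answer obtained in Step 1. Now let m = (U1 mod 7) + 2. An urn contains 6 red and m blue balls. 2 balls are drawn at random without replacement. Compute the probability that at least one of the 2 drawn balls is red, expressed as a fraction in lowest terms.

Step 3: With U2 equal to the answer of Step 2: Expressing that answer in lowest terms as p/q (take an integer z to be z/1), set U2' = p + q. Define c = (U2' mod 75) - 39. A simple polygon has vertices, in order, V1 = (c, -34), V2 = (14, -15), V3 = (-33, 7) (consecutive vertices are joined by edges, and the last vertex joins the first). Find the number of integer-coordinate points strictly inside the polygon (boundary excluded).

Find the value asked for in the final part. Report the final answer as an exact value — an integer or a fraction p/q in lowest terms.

Step 1: squarings mod 631: 299^1=299, 299^2=430, 299^4=17, 299^8=289, 299^16=229, 299^32=68, 299^64=207, 299^128=572, 299^256=326, 299^512=268, 299^1024=521, 299^2048=111, 299^4096=332, 299^8192=430, 299^16384=17, 299^32768=289, 299^65536=229, 299^131072=68, 299^262144=207, 299^524288=572; 299^918211 = 299^1 * 299^2 * 299^64 * 299^128 * 299^512 * 299^131072 * 299^262144 * 299^524288 = 315 (mod 631); answer 315
Step 2: U1 = 315; m = 2; total draws C(8,2) = 28; complement C(2,2) = 1; favorable 28 - 1 = 27; P = 27/28; answer 27/28
Step 3: U2 = 27/28; threaded value p + q = 55; c = 16; cross terms: (16*-15 - 14*-34)=236, (14*7 - -33*-15)=-397, (-33*-34 - 16*7)=1010; twice the area = |849| = 849; area = 849/2; boundary points = 1 + 1 + 1 = 3; strictly interior points = area - boundary/2 + 1 = 424; answer 424

424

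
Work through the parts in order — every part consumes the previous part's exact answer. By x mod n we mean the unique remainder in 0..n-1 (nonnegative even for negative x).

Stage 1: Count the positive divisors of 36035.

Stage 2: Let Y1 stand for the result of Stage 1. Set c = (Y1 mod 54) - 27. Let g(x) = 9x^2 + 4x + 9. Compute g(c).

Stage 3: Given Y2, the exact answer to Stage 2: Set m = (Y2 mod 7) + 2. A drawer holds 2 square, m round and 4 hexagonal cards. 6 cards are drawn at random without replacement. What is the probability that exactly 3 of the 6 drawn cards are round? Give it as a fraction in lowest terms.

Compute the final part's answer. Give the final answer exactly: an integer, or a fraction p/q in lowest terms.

Stage 1: 36035 = 5 * 7207; number of divisors = (1+1) * (1+1) = 4; answer 4
Stage 2: Y1 = 4; c = -23; 9*(-23)^2 + 4*(-23)^1 + 9 = (4761) + (-92) + (9) = 4678; answer 4678
Stage 3: Y2 = 4678; m = 4; total draws C(10,6) = 210; favorable C(4,3)*C(6,3) = 80; P = 8/21; answer 8/21

8/21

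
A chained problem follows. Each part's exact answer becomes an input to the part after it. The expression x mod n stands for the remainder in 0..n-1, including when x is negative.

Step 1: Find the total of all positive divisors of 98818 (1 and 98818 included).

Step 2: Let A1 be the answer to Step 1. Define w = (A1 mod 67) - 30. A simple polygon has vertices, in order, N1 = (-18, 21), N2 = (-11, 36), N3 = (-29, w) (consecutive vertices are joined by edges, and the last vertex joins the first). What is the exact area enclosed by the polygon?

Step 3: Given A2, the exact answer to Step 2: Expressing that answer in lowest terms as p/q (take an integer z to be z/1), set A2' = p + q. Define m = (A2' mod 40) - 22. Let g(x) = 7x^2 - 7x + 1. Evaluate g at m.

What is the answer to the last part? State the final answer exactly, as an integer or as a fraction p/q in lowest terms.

1905

Step 1: 98818 = 2 * 49409; sigma = (1 + 2) * (1 + 49409) = 3 * 49410 = 148230; answer 148230
Step 2: A1 = 148230; w = -4; cross terms: (-18*36 - -11*21)=-417, (-11*-4 - -29*36)=1088, (-29*21 - -18*-4)=-681; twice the area = |-10| = 10; area = 5; answer 5
Step 3: A2 = 5; threaded value p + q = 6; m = -16; 7*(-16)^2 - 7*(-16)^1 + 1 = (1792) + (112) + (1) = 1905; answer 1905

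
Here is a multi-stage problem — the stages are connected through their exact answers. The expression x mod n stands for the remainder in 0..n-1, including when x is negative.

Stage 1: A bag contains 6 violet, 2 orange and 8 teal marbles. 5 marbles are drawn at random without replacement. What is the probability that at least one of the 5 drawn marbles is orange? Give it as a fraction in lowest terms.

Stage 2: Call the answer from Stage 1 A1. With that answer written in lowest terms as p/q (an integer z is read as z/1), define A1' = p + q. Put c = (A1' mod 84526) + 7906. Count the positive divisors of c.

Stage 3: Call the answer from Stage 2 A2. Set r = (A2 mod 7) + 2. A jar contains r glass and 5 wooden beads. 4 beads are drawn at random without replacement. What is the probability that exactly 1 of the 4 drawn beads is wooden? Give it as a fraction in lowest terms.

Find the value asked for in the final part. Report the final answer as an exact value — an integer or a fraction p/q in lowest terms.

Stage 1: total draws C(16,5) = 4368; complement C(14,5) = 2002; favorable 4368 - 2002 = 2366; P = 13/24; answer 13/24
Stage 2: A1 = 13/24; threaded value p + q = 37; c = 7943; 7943 = 13^2 * 47; number of divisors = (2+1) * (1+1) = 6; answer 6
Stage 3: A2 = 6; r = 8; total draws C(13,4) = 715; favorable C(5,1)*C(8,3) = 280; P = 56/143; answer 56/143

56/143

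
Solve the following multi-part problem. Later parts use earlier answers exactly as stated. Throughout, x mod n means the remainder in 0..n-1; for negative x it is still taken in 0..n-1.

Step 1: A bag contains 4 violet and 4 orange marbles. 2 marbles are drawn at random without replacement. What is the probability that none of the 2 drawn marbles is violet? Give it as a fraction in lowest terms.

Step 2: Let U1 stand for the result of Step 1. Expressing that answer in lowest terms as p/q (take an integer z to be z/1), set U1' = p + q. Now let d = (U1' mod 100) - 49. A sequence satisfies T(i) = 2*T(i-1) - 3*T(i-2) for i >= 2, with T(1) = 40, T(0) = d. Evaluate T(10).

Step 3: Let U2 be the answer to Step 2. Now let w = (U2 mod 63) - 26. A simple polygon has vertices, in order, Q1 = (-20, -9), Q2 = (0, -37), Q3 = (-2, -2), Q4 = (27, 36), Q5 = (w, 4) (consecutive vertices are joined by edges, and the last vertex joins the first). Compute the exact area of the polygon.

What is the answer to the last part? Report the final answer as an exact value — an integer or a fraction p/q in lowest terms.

Step 1: total draws C(8,2) = 28; favorable C(4,2) = 6; P = 3/14; answer 3/14
Step 2: U1 = 3/14; threaded value p + q = 17; d = -32; T(2) = 2*(40) - 3*(-32) = 176; iterating: T(2)=176, T(3)=232, T(4)=-64, T(5)=-824, T(6)=-1456, T(7)=-440, T(8)=3488, T(9)=8296, T(10)=6128; answer 6128
Step 3: U2 = 6128; w = -9; cross terms: (-20*-37 - 0*-9)=740, (0*-2 - -2*-37)=-74, (-2*36 - 27*-2)=-18, (27*4 - -9*36)=432, (-9*-9 - -20*4)=161; twice the area = |1241| = 1241; area = 1241/2; answer 1241/2

1241/2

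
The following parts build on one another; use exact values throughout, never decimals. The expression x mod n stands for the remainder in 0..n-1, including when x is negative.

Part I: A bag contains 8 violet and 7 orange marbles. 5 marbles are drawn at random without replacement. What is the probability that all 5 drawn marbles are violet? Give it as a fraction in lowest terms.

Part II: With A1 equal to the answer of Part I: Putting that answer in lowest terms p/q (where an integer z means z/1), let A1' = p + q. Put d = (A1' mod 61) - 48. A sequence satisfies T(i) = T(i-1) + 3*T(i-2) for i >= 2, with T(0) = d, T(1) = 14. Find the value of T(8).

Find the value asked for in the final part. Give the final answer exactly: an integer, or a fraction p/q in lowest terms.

Part I: total draws C(15,5) = 3003; favorable C(8,5) = 56; P = 8/429; answer 8/429
Part II: A1 = 8/429; threaded value p + q = 437; d = -38; T(2) = 1*(14) + 3*(-38) = -100; iterating: T(2)=-100, T(3)=-58, T(4)=-358, T(5)=-532, T(6)=-1606, T(7)=-3202, T(8)=-8020; answer -8020

-8020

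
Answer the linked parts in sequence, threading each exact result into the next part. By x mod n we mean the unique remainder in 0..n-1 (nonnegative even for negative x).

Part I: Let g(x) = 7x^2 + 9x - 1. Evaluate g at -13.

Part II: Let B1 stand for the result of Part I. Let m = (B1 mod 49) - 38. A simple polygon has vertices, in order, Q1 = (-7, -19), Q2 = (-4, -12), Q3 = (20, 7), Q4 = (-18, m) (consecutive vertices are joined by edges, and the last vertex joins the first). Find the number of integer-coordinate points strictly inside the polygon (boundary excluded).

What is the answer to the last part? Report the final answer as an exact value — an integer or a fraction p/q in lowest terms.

316

Part I: 7*(-13)^2 + 9*(-13)^1 - 1 = (1183) + (-117) + (-1) = 1065; answer 1065
Part II: B1 = 1065; m = -2; cross terms: (-7*-12 - -4*-19)=8, (-4*7 - 20*-12)=212, (20*-2 - -18*7)=86, (-18*-19 - -7*-2)=328; twice the area = |634| = 634; area = 317; boundary points = 1 + 1 + 1 + 1 = 4; strictly interior points = area - boundary/2 + 1 = 316; answer 316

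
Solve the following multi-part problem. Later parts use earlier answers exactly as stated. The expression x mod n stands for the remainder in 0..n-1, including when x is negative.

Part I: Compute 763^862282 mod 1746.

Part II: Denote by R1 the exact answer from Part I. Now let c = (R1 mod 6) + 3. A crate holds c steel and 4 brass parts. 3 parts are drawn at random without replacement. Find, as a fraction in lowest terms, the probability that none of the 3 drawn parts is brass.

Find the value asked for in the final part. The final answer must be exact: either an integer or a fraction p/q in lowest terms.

1/14

Part I: squarings mod 1746: 763^1=763, 763^2=751, 763^4=43, 763^8=103, 763^16=133, 763^32=229, 763^64=61, 763^128=229, 763^256=61, 763^512=229, 763^1024=61, 763^2048=229, 763^4096=61, 763^8192=229, 763^16384=61, 763^32768=229, 763^65536=61, 763^131072=229, 763^262144=61, 763^524288=229; 763^862282 = 763^2 * 763^8 * 763^64 * 763^2048 * 763^8192 * 763^65536 * 763^262144 * 763^524288 = 529 (mod 1746); answer 529
Part II: R1 = 529; c = 4; total draws C(8,3) = 56; favorable C(4,3) = 4; P = 1/14; answer 1/14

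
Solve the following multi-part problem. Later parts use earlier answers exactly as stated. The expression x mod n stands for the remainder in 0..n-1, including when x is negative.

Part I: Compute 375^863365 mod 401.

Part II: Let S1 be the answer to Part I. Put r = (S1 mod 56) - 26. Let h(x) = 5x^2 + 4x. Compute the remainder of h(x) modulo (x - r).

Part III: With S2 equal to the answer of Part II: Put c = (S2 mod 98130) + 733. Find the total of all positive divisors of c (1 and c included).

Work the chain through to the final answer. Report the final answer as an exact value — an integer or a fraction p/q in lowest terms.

830

Part I: squarings mod 401: 375^1=375, 375^2=275, 375^4=237, 375^8=29, 375^16=39, 375^32=318, 375^64=72, 375^128=372, 375^256=39, 375^512=318, 375^1024=72, 375^2048=372, 375^4096=39, 375^8192=318, 375^16384=72, 375^32768=372, 375^65536=39, 375^131072=318, 375^262144=72, 375^524288=372; 375^863365 = 375^1 * 375^4 * 375^128 * 375^1024 * 375^2048 * 375^8192 * 375^65536 * 375^262144 * 375^524288 = 254 (mod 401); answer 254
Part II: S1 = 254; r = 4; remainder = value at the root: 5*(4)^2 + 4*(4)^1 = (80) + (16) = 96; answer 96
Part III: S2 = 96; c = 829; 829 is prime, so its only divisors are 1 and 829; sigma = 1 + 829 = 830; answer 830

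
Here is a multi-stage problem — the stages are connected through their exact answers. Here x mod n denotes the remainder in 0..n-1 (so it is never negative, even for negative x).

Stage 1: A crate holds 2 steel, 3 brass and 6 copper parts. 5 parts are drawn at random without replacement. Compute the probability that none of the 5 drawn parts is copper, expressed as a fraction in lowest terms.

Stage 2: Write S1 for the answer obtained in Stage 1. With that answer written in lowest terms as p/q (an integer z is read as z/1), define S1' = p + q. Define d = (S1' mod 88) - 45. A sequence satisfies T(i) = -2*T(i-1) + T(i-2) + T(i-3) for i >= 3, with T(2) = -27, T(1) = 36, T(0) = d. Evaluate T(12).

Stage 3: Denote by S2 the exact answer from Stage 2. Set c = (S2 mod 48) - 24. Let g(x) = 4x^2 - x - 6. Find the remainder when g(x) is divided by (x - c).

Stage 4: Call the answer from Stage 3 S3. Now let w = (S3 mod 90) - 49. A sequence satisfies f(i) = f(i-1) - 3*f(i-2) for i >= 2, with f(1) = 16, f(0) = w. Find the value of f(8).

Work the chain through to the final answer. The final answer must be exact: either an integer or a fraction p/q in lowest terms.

Stage 1: total draws C(11,5) = 462; favorable C(5,5) = 1; P = 1/462; answer 1/462
Stage 2: S1 = 1/462; threaded value p + q = 463; d = -22; T(3) = -2*(-27) + 1*(36) + 1*(-22) = 68; iterating: T(3)=68, T(4)=-127, T(5)=295, T(6)=-649, T(7)=1466, T(8)=-3286, T(9)=7389, T(10)=-16598, T(11)=37299, T(12)=-83807; answer -83807
Stage 3: S2 = -83807; c = -23; remainder = value at the root: 4*(-23)^2 - 1*(-23)^1 - 6 = (2116) + (23) + (-6) = 2133; answer 2133
Stage 4: S3 = 2133; w = 14; f(2) = 1*(16) - 3*(14) = -26; iterating: f(2)=-26, f(3)=-74, f(4)=4, f(5)=226, f(6)=214, f(7)=-464, f(8)=-1106; answer -1106

-1106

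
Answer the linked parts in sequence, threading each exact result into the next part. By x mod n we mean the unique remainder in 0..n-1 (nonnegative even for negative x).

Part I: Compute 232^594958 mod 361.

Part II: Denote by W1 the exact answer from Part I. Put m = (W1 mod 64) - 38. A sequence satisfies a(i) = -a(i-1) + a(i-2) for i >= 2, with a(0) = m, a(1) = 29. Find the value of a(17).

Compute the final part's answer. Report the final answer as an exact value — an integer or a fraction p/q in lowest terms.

Part I: squarings mod 361: 232^1=232, 232^2=35, 232^4=142, 232^8=309, 232^16=177, 232^32=283, 232^64=308, 232^128=282, 232^256=104, 232^512=347, 232^1024=196, 232^2048=150, 232^4096=118, 232^8192=206, 232^16384=199, 232^32768=252, 232^65536=329, 232^131072=302, 232^262144=232, 232^524288=35; 232^594958 = 232^2 * 232^4 * 232^8 * 232^1024 * 232^4096 * 232^65536 * 232^524288 = 161 (mod 361); answer 161
Part II: W1 = 161; m = -5; a(2) = -1*(29) + 1*(-5) = -34; iterating: a(2)=-34, a(3)=63, a(4)=-97, a(5)=160, a(6)=-257, a(7)=417, a(8)=-674, a(9)=1091, a(10)=-1765, a(11)=2856, a(12)=-4621, a(13)=7477, a(14)=-12098, a(15)=19575, a(16)=-31673, a(17)=51248; answer 51248

51248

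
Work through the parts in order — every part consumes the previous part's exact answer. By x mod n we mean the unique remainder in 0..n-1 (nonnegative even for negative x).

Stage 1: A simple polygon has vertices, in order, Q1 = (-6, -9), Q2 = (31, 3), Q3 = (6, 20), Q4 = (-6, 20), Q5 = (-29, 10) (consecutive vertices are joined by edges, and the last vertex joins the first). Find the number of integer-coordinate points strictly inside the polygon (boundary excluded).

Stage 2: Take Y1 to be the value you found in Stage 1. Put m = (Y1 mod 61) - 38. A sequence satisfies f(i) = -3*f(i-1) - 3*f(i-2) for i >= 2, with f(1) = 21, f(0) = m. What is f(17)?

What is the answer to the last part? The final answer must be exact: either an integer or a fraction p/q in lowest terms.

373977

Stage 1: cross terms: (-6*3 - 31*-9)=261, (31*20 - 6*3)=602, (6*20 - -6*20)=240, (-6*10 - -29*20)=520, (-29*-9 - -6*10)=321; twice the area = |1944| = 1944; area = 972; boundary points = 1 + 1 + 12 + 1 + 1 = 16; strictly interior points = area - boundary/2 + 1 = 965; answer 965
Stage 2: Y1 = 965; m = 12; f(2) = -3*(21) - 3*(12) = -99; iterating: f(2)=-99, f(3)=234, f(4)=-405, f(5)=513, f(6)=-324, f(7)=-567, f(8)=2673, f(9)=-6318, f(10)=10935, f(11)=-13851, f(12)=8748, f(13)=15309, f(14)=-72171, f(15)=170586, f(16)=-295245, f(17)=373977; answer 373977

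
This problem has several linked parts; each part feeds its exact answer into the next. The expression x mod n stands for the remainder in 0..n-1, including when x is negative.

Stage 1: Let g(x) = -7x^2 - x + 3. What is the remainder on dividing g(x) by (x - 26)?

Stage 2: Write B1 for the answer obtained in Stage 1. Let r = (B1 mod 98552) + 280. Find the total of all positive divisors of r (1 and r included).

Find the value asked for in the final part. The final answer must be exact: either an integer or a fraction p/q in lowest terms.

Stage 1: remainder = value at the root: -7*(26)^2 - 1*(26)^1 + 3 = (-4732) + (-26) + (3) = -4755; answer -4755
Stage 2: B1 = -4755; r = 94077; 94077 = 3^2 * 10453; sigma = (1 + 3 + 9) * (1 + 10453) = 13 * 10454 = 135902; answer 135902

135902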